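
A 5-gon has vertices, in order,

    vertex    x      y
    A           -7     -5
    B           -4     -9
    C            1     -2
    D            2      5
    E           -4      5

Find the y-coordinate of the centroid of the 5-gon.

-1

Apply the surveyor's formula. First the cross-terms c_i = x_i·y_{i+1} − x_{i+1}·y_i:
  43, 17, 9, 30, 55  ⇒  2A = 154, A = 77.
Then Σ (y_i + y_{i+1})·c_i = -462, so ȳ = -462 / (6·77) = -1.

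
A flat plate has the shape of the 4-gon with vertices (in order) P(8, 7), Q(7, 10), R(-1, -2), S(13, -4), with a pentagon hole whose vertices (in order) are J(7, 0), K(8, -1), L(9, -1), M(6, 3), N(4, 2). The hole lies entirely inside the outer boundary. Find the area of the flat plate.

Outer boundary:
Σ = (31) + (-4) + (30) + (123) = 180
Area = |Σ|/2 = 90.
Hole:
Apply the shoelace (surveyor's) formula: 2A = Σ (x_i·y_{i+1} − x_{i+1}·y_i), indices taken mod 5.
Cross-terms: -7, 1, 33, 0, -14  ⇒  Σ = 13
Area = |Σ|/2 = 6.5.
Net area = 90 − 6.5 = 83.5.

83.5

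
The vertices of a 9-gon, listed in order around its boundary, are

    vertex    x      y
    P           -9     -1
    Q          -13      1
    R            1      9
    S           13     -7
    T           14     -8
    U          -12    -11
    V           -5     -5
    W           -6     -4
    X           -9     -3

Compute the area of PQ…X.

280.5

Cross-terms: -22, -118, -124, -6, -250, 5, -10, -18, -18  ⇒  Σ = -561
Area = |Σ|/2 = 280.5.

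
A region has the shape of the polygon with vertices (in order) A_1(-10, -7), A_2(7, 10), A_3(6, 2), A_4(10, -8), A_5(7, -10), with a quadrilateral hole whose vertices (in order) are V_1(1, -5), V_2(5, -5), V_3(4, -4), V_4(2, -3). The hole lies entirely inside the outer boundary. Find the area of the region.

Outer boundary:
Apply the shoelace formula: 2A = Σ (x_i·y_{i+1} − x_{i+1}·y_i), indices taken mod 5.
A_1→A_2: (-10)(10) − (7)(-7) = -51
A_2→A_3: (7)(2) − (6)(10) = -46
A_3→A_4: (6)(-8) − (10)(2) = -68
A_4→A_5: (10)(-10) − (7)(-8) = -44
A_5→A_1: (7)(-7) − (-10)(-10) = -149
Σ = -358
Area = |Σ|/2 = 179.
Hole:
Apply the shoelace (surveyor's) formula: 2A = Σ (x_i·y_{i+1} − x_{i+1}·y_i), indices taken mod 4.
Cross-terms: 20, 0, -4, -7  ⇒  Σ = 9
Area = |Σ|/2 = 4.5.
Net area = 179 − 4.5 = 174.5.

174.5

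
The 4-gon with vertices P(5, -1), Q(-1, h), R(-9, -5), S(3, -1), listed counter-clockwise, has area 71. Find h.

8

Write out the shoelace sum; only the two edges meeting at Q involve h:
2·Area = [(5·h − (-1)·(-1)) + ((-1)·(-5) − (-9)·h)] + 26
       = 14·h + 30 = 142
⇒ h = 8.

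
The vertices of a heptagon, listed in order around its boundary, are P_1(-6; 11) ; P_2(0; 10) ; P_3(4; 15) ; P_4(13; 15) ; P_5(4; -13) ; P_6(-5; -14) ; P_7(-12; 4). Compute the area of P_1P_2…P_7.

Σ = (-60) + (-40) + (-135) + (-229) + (-121) + (-188) + (-108) = -881
Area = |Σ|/2 = 440.5.

440.5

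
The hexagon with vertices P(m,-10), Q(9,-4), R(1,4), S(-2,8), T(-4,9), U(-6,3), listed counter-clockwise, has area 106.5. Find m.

7

Write out the shoelace sum; only the two edges meeting at P involve m:
2·Area = [((-6)·(-10) − m·3) + (m·(-4) − 9·(-10))] + 112
       = -7·m + 262 = 213
⇒ m = 7.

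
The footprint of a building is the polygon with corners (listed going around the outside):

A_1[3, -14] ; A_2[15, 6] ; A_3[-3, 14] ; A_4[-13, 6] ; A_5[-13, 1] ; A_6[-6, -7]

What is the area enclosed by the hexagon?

Σ = (228) + (228) + (164) + (65) + (97) + (105) = 887
Area = |Σ|/2 = 443.5.

443.5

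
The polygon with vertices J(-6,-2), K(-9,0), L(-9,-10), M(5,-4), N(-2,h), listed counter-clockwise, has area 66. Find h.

The doubled signed area Σ (x_i y_{i+1} − x_{i+1} y_i) is linear in h.
With h=0 it equals 154; the coefficient of h is 11 (from the two edges through N).
So 11·h + 154 = 2·66 = 132 ⇒ h = -2.

-2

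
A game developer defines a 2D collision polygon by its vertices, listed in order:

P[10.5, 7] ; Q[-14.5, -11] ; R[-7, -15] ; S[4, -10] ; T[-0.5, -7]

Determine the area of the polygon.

Apply the shoelace (surveyor's) formula: 2A = Σ (x_i·y_{i+1} − x_{i+1}·y_i), indices taken mod 5.
Σ = (-14) + (140.5) + (130) + (-33) + (70) = 293.5
Area = |Σ|/2 = 146.75.

146.75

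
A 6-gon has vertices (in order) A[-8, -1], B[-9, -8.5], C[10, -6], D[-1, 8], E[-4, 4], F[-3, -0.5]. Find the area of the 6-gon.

Apply Gauss's area formula: 2A = Σ (x_i·y_{i+1} − x_{i+1}·y_i), indices taken mod 6.
Σ = (59) + (139) + (74) + (28) + (14) + (-1) = 313
Area = |Σ|/2 = 156.5.

156.5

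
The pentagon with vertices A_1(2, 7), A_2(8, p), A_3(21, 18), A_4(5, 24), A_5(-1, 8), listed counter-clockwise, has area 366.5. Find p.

-10

Write out the shoelace sum; only the two edges meeting at A_2 involve p:
2·Area = [(2·p − 8·7) + (8·18 − 21·p)] + 455
       = -19·p + 543 = 733
⇒ p = -10.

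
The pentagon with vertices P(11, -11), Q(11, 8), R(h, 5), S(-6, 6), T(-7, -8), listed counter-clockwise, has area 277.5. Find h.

Write out the shoelace sum; only the two edges meeting at R involve h:
2·Area = [(11·5 − h·8) + (h·6 − (-6)·5)] + 464
       = -2·h + 549 = 555
⇒ h = -3.

-3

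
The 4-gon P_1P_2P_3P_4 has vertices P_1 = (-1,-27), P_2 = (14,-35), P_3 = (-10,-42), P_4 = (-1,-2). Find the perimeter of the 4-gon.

|P_1P_2| = √((15)² + (-8)²) = √289 = 17
|P_2P_3| = √((-24)² + (-7)²) = √625 = 25
|P_3P_4| = √((9)² + (40)²) = √1681 = 41
|P_4P_1| = √((0)² + (-25)²) = √625 = 25
Perimeter = 17 + 25 + 41 + 25 = 108.

108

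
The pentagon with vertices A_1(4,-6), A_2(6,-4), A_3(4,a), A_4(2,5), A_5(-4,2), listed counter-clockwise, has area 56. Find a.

The doubled signed area Σ (x_i y_{i+1} − x_{i+1} y_i) is linear in a.
With a=0 it equals 96; the coefficient of a is 4 (from the two edges through A_3).
So 4·a + 96 = 2·56 = 112 ⇒ a = 4.

4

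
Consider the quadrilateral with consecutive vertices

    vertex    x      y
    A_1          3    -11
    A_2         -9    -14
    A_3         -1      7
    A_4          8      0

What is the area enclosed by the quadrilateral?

Apply the shoelace formula: 2A = Σ (x_i·y_{i+1} − x_{i+1}·y_i), indices taken mod 4.
Σ = (-141) + (-77) + (-56) + (-88) = -362
Area = |Σ|/2 = 181.

181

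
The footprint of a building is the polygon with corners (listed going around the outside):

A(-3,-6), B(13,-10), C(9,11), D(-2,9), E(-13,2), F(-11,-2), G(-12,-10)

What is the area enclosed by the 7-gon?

366.5

Apply the surveyor's formula: 2A = Σ (x_i·y_{i+1} − x_{i+1}·y_i), indices taken mod 7.
Cross-terms: 108, 233, 103, 113, 48, 86, 42  ⇒  Σ = 733
Area = |Σ|/2 = 366.5.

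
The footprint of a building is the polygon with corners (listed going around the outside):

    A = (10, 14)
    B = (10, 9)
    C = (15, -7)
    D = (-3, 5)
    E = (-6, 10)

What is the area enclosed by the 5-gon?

192.5

Apply the shoelace formula: 2A = Σ (x_i·y_{i+1} − x_{i+1}·y_i), indices taken mod 5.
Σ = (-50) + (-205) + (54) + (0) + (-184) = -385
Area = |Σ|/2 = 192.5.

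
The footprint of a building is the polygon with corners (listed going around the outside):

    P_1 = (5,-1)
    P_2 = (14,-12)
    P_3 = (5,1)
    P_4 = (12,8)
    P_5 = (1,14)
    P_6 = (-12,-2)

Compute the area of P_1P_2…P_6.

202

Cross-terms: -46, 74, 28, 160, 166, 22  ⇒  Σ = 404
Area = |Σ|/2 = 202.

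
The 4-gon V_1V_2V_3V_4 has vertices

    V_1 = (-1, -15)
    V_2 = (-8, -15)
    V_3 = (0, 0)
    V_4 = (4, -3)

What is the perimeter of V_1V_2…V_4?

|V_1V_2| = √((-7)² + (0)²) = √49 = 7
|V_2V_3| = √((8)² + (15)²) = √289 = 17
|V_3V_4| = √((4)² + (-3)²) = √25 = 5
|V_4V_1| = √((-5)² + (-12)²) = √169 = 13
Perimeter = 7 + 17 + 5 + 13 = 42.

42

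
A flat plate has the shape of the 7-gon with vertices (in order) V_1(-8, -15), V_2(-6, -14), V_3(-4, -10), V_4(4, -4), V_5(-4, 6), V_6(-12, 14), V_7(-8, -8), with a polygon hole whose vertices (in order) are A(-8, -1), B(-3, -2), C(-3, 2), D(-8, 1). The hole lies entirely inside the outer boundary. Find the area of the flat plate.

Outer boundary:
Σ = (22) + (4) + (56) + (8) + (16) + (208) + (56) = 370
Area = |Σ|/2 = 185.
Hole:
Apply the shoelace (surveyor's) formula: 2A = Σ (x_i·y_{i+1} − x_{i+1}·y_i), indices taken mod 4.
Σ = (13) + (-12) + (13) + (16) = 30
Area = |Σ|/2 = 15.
Net area = 185 − 15 = 170.

170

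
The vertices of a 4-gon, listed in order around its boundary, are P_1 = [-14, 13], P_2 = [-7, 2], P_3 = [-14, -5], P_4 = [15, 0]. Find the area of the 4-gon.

Apply the shoelace formula: 2A = Σ (x_i·y_{i+1} − x_{i+1}·y_i), indices taken mod 4.
Σ = (63) + (63) + (75) + (195) = 396
Area = |Σ|/2 = 198.

198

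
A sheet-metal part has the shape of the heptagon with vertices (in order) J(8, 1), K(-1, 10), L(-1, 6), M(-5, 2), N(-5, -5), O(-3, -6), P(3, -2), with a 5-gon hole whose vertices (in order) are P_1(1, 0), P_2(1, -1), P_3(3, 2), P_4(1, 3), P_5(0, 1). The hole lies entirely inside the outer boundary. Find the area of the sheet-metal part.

Outer boundary:
Cross-terms: 81, 4, 28, 35, 15, 24, 19  ⇒  Σ = 206
Area = |Σ|/2 = 103.
Hole:
Cross-terms: -1, 5, 7, 1, -1  ⇒  Σ = 11
Area = |Σ|/2 = 5.5.
Net area = 103 − 5.5 = 97.5.

97.5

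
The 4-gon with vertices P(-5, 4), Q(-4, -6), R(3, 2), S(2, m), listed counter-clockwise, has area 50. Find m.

5

The doubled signed area Σ (x_i y_{i+1} − x_{i+1} y_i) is linear in m.
With m=0 it equals 60; the coefficient of m is 8 (from the two edges through S).
So 8·m + 60 = 2·50 = 100 ⇒ m = 5.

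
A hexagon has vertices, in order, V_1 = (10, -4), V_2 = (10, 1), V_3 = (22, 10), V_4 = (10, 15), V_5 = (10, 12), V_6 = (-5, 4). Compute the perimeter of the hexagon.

|V_1V_2| = √((0)² + (5)²) = √25 = 5
|V_2V_3| = √((12)² + (9)²) = √225 = 15
|V_3V_4| = √((-12)² + (5)²) = √169 = 13
|V_4V_5| = √((0)² + (-3)²) = √9 = 3
|V_5V_6| = √((-15)² + (-8)²) = √289 = 17
|V_6V_1| = √((15)² + (-8)²) = √289 = 17
Perimeter = 5 + 15 + 13 + 3 + 17 + 17 = 70.

70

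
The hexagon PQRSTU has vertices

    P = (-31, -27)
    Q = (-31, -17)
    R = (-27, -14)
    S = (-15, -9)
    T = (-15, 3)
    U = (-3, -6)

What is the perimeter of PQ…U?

|PQ| = √((0)² + (10)²) = √100 = 10
|QR| = √((4)² + (3)²) = √25 = 5
|RS| = √((12)² + (5)²) = √169 = 13
|ST| = √((0)² + (12)²) = √144 = 12
|TU| = √((12)² + (-9)²) = √225 = 15
|UP| = √((-28)² + (-21)²) = √1225 = 35
Perimeter = 10 + 5 + 13 + 12 + 15 + 35 = 90.

90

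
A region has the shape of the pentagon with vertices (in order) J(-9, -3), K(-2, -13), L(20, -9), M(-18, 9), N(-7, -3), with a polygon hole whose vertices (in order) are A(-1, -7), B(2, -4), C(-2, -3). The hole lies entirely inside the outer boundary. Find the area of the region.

251.5

Outer boundary:
Apply the shoelace (surveyor's) formula: 2A = Σ (x_i·y_{i+1} − x_{i+1}·y_i), indices taken mod 5.
Σ = (111) + (278) + (18) + (117) + (-6) = 518
Area = |Σ|/2 = 259.
Hole:
Apply the shoelace formula: 2A = Σ (x_i·y_{i+1} − x_{i+1}·y_i), indices taken mod 3.
A→B: (-1)(-4) − (2)(-7) = 18
B→C: (2)(-3) − (-2)(-4) = -14
C→A: (-2)(-7) − (-1)(-3) = 11
Σ = 15
Area = |Σ|/2 = 7.5.
Net area = 259 − 7.5 = 251.5.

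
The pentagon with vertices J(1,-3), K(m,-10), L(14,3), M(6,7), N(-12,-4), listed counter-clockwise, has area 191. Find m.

12

The doubled signed area Σ (x_i y_{i+1} − x_{i+1} y_i) is linear in m.
With m=0 it equals 310; the coefficient of m is 6 (from the two edges through K).
So 6·m + 310 = 2·191 = 382 ⇒ m = 12.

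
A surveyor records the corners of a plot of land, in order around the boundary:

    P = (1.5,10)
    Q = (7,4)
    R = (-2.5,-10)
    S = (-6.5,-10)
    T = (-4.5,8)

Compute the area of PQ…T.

Σ = (-64) + (-60) + (-40) + (-97) + (-57) = -318
Area = |Σ|/2 = 159.

159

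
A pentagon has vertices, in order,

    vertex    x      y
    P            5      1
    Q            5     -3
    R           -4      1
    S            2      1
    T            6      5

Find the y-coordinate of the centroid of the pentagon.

1/3

Apply Gauss's area formula. First the cross-terms c_i = x_i·y_{i+1} − x_{i+1}·y_i:
  -20, -7, -6, 4, -19  ⇒  2A = -48, A = -24.
Then Σ (y_i + y_{i+1})·c_i = -48, so ȳ = -48 / (6·(-24)) = 1/3.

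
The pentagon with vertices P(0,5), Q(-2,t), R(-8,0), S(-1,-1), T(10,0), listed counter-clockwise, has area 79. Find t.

Write out the shoelace sum; only the two edges meeting at Q involve t:
2·Area = [(0·t − (-2)·5) + ((-2)·0 − (-8)·t)] + 68
       = 8·t + 78 = 158
⇒ t = 10.

10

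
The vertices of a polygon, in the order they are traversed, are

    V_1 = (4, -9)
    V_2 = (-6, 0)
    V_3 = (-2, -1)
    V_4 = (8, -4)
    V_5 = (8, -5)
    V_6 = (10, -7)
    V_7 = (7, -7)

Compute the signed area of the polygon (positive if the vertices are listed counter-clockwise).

Apply Gauss's area formula: 2A = Σ (x_i·y_{i+1} − x_{i+1}·y_i), indices taken mod 7.
Σ = (-54) + (6) + (16) + (-8) + (-6) + (-21) + (-35) = -102
Signed area = Σ/2 = -51 (negative ⇒ clockwise traversal).

-51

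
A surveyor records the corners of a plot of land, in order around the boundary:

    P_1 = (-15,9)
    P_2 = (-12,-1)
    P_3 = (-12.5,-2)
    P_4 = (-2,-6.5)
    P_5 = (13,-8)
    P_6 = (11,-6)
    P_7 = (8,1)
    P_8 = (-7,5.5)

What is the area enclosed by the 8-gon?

225.875

Apply Gauss's area formula: 2A = Σ (x_i·y_{i+1} − x_{i+1}·y_i), indices taken mod 8.
Σ = (123) + (11.5) + (77.25) + (100.5) + (10) + (59) + (51) + (19.5) = 451.75
Area = |Σ|/2 = 225.875.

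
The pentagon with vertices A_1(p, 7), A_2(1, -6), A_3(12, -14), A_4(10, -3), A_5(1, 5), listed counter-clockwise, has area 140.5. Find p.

The doubled signed area Σ (x_i y_{i+1} − x_{i+1} y_i) is linear in p.
With p=0 it equals 215; the coefficient of p is -11 (from the two edges through A_1).
So -11·p + 215 = 2·140.5 = 281 ⇒ p = -6.

-6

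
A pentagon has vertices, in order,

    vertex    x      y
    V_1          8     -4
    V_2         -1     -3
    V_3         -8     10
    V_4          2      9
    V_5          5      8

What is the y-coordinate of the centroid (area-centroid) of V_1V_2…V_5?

Apply the surveyor's formula. First the cross-terms c_i = x_i·y_{i+1} − x_{i+1}·y_i:
  -28, -34, -92, -29, -84  ⇒  2A = -267, A = -133.5.
Then Σ (y_i + y_{i+1})·c_i = -2619, so ȳ = -2619 / (6·(-133.5)) = 291/89.

291/89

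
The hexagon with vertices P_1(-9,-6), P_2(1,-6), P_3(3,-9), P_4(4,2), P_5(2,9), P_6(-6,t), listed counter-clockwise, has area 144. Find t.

The doubled signed area Σ (x_i y_{i+1} − x_{i+1} y_i) is linear in t.
With t=0 it equals 233; the coefficient of t is 11 (from the two edges through P_6).
So 11·t + 233 = 2·144 = 288 ⇒ t = 5.

5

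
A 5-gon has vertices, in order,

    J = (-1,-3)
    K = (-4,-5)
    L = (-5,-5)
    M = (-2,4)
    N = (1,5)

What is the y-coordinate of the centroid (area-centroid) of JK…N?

Apply the shoelace (surveyor's) formula. First the cross-terms c_i = x_i·y_{i+1} − x_{i+1}·y_i:
  -7, -5, -30, -14, 2  ⇒  2A = -54, A = -27.
Then Σ (y_i + y_{i+1})·c_i = 14, so ȳ = 14 / (6·(-27)) = -7/81.

-7/81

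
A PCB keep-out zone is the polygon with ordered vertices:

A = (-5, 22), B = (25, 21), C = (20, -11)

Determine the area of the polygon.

482.5

A→B: (-5)(21) − (25)(22) = -655
B→C: (25)(-11) − (20)(21) = -695
C→A: (20)(22) − (-5)(-11) = 385
Σ = -965
Area = |Σ|/2 = 482.5.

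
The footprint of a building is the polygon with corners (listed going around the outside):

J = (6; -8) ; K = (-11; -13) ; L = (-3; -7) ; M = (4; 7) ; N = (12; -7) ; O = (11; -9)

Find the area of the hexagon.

149

Apply the surveyor's formula: 2A = Σ (x_i·y_{i+1} − x_{i+1}·y_i), indices taken mod 6.
Σ = (-166) + (38) + (7) + (-112) + (-31) + (-34) = -298
Area = |Σ|/2 = 149.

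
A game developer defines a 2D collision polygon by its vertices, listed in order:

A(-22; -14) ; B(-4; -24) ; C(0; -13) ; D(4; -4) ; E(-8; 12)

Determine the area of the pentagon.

Apply the surveyor's formula: 2A = Σ (x_i·y_{i+1} − x_{i+1}·y_i), indices taken mod 5.
A→B: (-22)(-24) − (-4)(-14) = 472
B→C: (-4)(-13) − (0)(-24) = 52
C→D: (0)(-4) − (4)(-13) = 52
D→E: (4)(12) − (-8)(-4) = 16
E→A: (-8)(-14) − (-22)(12) = 376
Σ = 968
Area = |Σ|/2 = 484.

484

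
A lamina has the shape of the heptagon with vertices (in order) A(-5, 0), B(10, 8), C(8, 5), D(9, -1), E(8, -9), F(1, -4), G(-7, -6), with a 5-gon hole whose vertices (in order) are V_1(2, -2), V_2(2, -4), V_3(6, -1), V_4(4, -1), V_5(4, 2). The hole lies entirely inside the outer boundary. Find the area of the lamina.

125.5

Outer boundary:
Σ = (-40) + (-14) + (-53) + (-73) + (-23) + (-34) + (-30) = -267
Area = |Σ|/2 = 133.5.
Hole:
Apply the shoelace (surveyor's) formula: 2A = Σ (x_i·y_{i+1} − x_{i+1}·y_i), indices taken mod 5.
V_1→V_2: (2)(-4) − (2)(-2) = -4
V_2→V_3: (2)(-1) − (6)(-4) = 22
V_3→V_4: (6)(-1) − (4)(-1) = -2
V_4→V_5: (4)(2) − (4)(-1) = 12
V_5→V_1: (4)(-2) − (2)(2) = -12
Σ = 16
Area = |Σ|/2 = 8.
Net area = 133.5 − 8 = 125.5.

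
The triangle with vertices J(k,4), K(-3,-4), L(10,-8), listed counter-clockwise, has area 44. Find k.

-7

Write out the shoelace sum; only the two edges meeting at J involve k:
2·Area = [(10·4 − k·(-8)) + (k·(-4) − (-3)·4)] + 64
       = 4·k + 116 = 88
⇒ k = -7.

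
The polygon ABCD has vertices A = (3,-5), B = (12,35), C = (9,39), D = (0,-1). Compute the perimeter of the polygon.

92

|AB| = √((9)² + (40)²) = √1681 = 41
|BC| = √((-3)² + (4)²) = √25 = 5
|CD| = √((-9)² + (-40)²) = √1681 = 41
|DA| = √((3)² + (-4)²) = √25 = 5
Perimeter = 41 + 5 + 41 + 5 = 92.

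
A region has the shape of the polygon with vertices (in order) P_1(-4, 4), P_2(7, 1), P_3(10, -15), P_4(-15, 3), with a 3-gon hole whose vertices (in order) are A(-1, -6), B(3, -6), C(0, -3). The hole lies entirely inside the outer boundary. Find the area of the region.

189

Outer boundary:
Apply the shoelace (surveyor's) formula: 2A = Σ (x_i·y_{i+1} − x_{i+1}·y_i), indices taken mod 4.
Cross-terms: -32, -115, -195, -48  ⇒  Σ = -390
Area = |Σ|/2 = 195.
Hole:
Σ = (24) + (-9) + (-3) = 12
Area = |Σ|/2 = 6.
Net area = 195 − 6 = 189.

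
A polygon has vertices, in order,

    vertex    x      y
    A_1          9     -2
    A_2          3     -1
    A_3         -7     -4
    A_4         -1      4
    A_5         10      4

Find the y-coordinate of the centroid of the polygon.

Apply the shoelace formula. First the cross-terms c_i = x_i·y_{i+1} − x_{i+1}·y_i:
  -3, -19, -32, -44, -56  ⇒  2A = -154, A = -77.
Then Σ (y_i + y_{i+1})·c_i = -360, so ȳ = -360 / (6·(-77)) = 60/77.

60/77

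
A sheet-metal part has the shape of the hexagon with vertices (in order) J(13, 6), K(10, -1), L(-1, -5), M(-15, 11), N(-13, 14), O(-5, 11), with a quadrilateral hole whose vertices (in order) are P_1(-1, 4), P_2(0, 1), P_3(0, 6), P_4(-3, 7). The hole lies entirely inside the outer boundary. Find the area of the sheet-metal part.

255.5

Outer boundary:
Apply the surveyor's formula: 2A = Σ (x_i·y_{i+1} − x_{i+1}·y_i), indices taken mod 6.
Σ = (-73) + (-51) + (-86) + (-67) + (-73) + (-173) = -523
Area = |Σ|/2 = 261.5.
Hole:
Σ = (-1) + (0) + (18) + (-5) = 12
Area = |Σ|/2 = 6.
Net area = 261.5 − 6 = 255.5.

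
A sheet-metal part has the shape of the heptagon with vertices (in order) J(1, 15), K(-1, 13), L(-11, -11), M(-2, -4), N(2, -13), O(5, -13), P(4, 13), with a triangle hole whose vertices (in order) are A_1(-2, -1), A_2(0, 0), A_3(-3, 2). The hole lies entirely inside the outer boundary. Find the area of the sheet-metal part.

217

Outer boundary:
Apply the shoelace (surveyor's) formula: 2A = Σ (x_i·y_{i+1} − x_{i+1}·y_i), indices taken mod 7.
Σ = (28) + (154) + (22) + (34) + (39) + (117) + (47) = 441
Area = |Σ|/2 = 220.5.
Hole:
Apply the shoelace formula: 2A = Σ (x_i·y_{i+1} − x_{i+1}·y_i), indices taken mod 3.
Σ = (0) + (0) + (7) = 7
Area = |Σ|/2 = 3.5.
Net area = 220.5 − 3.5 = 217.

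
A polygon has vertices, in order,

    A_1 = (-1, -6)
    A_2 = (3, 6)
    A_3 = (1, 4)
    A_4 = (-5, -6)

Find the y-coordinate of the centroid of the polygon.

-32/21

Apply the shoelace formula. First the cross-terms c_i = x_i·y_{i+1} − x_{i+1}·y_i:
  12, 6, 14, 24  ⇒  2A = 56, A = 28.
Then Σ (y_i + y_{i+1})·c_i = -256, so ȳ = -256 / (6·28) = -32/21.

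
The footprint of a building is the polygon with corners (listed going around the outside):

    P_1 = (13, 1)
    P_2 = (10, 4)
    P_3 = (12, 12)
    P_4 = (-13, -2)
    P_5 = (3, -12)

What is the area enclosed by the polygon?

Apply the shoelace (surveyor's) formula: 2A = Σ (x_i·y_{i+1} − x_{i+1}·y_i), indices taken mod 5.
Cross-terms: 42, 72, 132, 162, 159  ⇒  Σ = 567
Area = |Σ|/2 = 283.5.

283.5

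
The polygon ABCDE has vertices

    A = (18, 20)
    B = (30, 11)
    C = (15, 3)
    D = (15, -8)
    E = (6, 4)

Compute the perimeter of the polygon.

|AB| = √((12)² + (-9)²) = √225 = 15
|BC| = √((-15)² + (-8)²) = √289 = 17
|CD| = √((0)² + (-11)²) = √121 = 11
|DE| = √((-9)² + (12)²) = √225 = 15
|EA| = √((12)² + (16)²) = √400 = 20
Perimeter = 15 + 17 + 11 + 15 + 20 = 78.

78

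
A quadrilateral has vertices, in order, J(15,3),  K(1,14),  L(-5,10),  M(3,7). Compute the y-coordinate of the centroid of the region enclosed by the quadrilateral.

Apply the shoelace (surveyor's) formula. First the cross-terms c_i = x_i·y_{i+1} − x_{i+1}·y_i:
  207, 80, -65, -96  ⇒  2A = 126, A = 63.
Then Σ (y_i + y_{i+1})·c_i = 3374, so ȳ = 3374 / (6·63) = 241/27.

241/27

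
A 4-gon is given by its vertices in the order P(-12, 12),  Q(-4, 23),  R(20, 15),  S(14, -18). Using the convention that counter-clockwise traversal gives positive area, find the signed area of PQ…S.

-683

Apply the shoelace (surveyor's) formula: 2A = Σ (x_i·y_{i+1} − x_{i+1}·y_i), indices taken mod 4.
P→Q: (-12)(23) − (-4)(12) = -228
Q→R: (-4)(15) − (20)(23) = -520
R→S: (20)(-18) − (14)(15) = -570
S→P: (14)(12) − (-12)(-18) = -48
Σ = -1366
Signed area = Σ/2 = -683 (negative ⇒ clockwise traversal).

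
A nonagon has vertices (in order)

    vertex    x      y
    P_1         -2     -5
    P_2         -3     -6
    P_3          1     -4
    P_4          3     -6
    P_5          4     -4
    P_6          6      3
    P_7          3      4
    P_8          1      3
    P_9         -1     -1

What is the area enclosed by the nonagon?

47

Apply the shoelace formula: 2A = Σ (x_i·y_{i+1} − x_{i+1}·y_i), indices taken mod 9.
Σ = (-3) + (18) + (6) + (12) + (36) + (15) + (5) + (2) + (3) = 94
Area = |Σ|/2 = 47.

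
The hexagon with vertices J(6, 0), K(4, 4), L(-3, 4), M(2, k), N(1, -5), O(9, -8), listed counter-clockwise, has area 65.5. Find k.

The doubled signed area Σ (x_i y_{i+1} − x_{i+1} y_i) is linear in k.
With k=0 it equals 119; the coefficient of k is -4 (from the two edges through M).
So -4·k + 119 = 2·65.5 = 131 ⇒ k = -3.

-3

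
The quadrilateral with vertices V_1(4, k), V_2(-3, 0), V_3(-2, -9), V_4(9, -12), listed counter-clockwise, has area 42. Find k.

-8

The doubled signed area Σ (x_i y_{i+1} − x_{i+1} y_i) is linear in k.
With k=0 it equals 180; the coefficient of k is 12 (from the two edges through V_1).
So 12·k + 180 = 2·42 = 84 ⇒ k = -8.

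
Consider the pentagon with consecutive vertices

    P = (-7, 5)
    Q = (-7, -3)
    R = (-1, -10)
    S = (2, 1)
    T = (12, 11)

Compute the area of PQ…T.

Σ = (56) + (67) + (19) + (10) + (137) = 289
Area = |Σ|/2 = 144.5.

144.5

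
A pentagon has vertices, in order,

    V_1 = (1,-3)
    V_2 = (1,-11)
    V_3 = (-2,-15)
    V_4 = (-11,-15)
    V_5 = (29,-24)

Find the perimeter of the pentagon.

|V_1V_2| = √((0)² + (-8)²) = √64 = 8
|V_2V_3| = √((-3)² + (-4)²) = √25 = 5
|V_3V_4| = √((-9)² + (0)²) = √81 = 9
|V_4V_5| = √((40)² + (-9)²) = √1681 = 41
|V_5V_1| = √((-28)² + (21)²) = √1225 = 35
Perimeter = 8 + 5 + 9 + 41 + 35 = 98.

98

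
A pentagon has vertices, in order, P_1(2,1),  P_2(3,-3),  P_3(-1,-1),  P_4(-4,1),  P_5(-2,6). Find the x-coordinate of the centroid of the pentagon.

Apply the shoelace formula. First the cross-terms c_i = x_i·y_{i+1} − x_{i+1}·y_i:
  -9, -6, -5, -22, -14  ⇒  2A = -56, A = -28.
Then Σ (x_i + x_{i+1})·c_i = 100, so x̄ = 100 / (6·(-28)) = -25/42.

-25/42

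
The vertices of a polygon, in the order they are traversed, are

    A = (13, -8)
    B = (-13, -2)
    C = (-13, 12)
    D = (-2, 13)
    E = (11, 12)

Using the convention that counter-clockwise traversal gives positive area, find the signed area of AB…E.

Apply the surveyor's formula: 2A = Σ (x_i·y_{i+1} − x_{i+1}·y_i), indices taken mod 5.
Σ = (-130) + (-182) + (-145) + (-167) + (-244) = -868
Signed area = Σ/2 = -434 (negative ⇒ clockwise traversal).

-434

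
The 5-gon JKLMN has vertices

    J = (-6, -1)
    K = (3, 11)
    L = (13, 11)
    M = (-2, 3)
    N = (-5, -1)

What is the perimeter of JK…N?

|JK| = √((9)² + (12)²) = √225 = 15
|KL| = √((10)² + (0)²) = √100 = 10
|LM| = √((-15)² + (-8)²) = √289 = 17
|MN| = √((-3)² + (-4)²) = √25 = 5
|NJ| = √((-1)² + (0)²) = √1 = 1
Perimeter = 15 + 10 + 17 + 5 + 1 = 48.

48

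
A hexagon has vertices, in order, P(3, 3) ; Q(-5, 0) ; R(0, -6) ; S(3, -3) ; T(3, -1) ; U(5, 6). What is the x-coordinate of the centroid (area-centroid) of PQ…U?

Apply the shoelace (surveyor's) formula. First the cross-terms c_i = x_i·y_{i+1} − x_{i+1}·y_i:
  15, 30, 18, 6, 23, -3  ⇒  2A = 89, A = 44.5.
Then Σ (x_i + x_{i+1})·c_i = 70, so x̄ = 70 / (6·44.5) = 70/267.

70/267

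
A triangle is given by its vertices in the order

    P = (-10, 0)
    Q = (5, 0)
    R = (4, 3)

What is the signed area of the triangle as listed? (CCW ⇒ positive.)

Apply the surveyor's formula: 2A = Σ (x_i·y_{i+1} − x_{i+1}·y_i), indices taken mod 3.
Σ = (0) + (15) + (30) = 45
Signed area = Σ/2 = 22.5 (positive ⇒ counter-clockwise traversal).

22.5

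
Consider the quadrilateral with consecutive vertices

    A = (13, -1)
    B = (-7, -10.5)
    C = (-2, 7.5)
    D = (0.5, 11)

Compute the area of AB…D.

Apply the shoelace (surveyor's) formula: 2A = Σ (x_i·y_{i+1} − x_{i+1}·y_i), indices taken mod 4.
Cross-terms: -143.5, -73.5, -25.75, -143.5  ⇒  Σ = -386.25
Area = |Σ|/2 = 193.125.

193.125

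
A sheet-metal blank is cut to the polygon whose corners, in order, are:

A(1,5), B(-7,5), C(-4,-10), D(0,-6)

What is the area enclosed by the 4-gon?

80

Apply the surveyor's formula: 2A = Σ (x_i·y_{i+1} − x_{i+1}·y_i), indices taken mod 4.
Σ = (40) + (90) + (24) + (6) = 160
Area = |Σ|/2 = 80.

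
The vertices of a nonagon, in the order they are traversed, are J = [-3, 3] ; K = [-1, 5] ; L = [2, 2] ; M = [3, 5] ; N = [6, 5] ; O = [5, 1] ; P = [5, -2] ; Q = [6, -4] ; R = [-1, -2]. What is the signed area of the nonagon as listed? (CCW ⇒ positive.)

-51

Apply the shoelace formula: 2A = Σ (x_i·y_{i+1} − x_{i+1}·y_i), indices taken mod 9.
Cross-terms: -12, -12, 4, -15, -19, -15, -8, -16, -9  ⇒  Σ = -102
Signed area = Σ/2 = -51 (negative ⇒ clockwise traversal).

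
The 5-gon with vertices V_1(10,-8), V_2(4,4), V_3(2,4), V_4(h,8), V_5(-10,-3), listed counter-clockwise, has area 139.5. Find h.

Write out the shoelace sum; only the two edges meeting at V_4 involve h:
2·Area = [(2·8 − h·4) + (h·(-3) − (-10)·8)] + 190
       = -7·h + 286 = 279
⇒ h = 1.

1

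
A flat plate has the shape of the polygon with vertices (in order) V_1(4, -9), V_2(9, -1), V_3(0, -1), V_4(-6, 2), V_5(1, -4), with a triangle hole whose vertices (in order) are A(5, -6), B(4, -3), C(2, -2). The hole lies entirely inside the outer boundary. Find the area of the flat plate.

43

Outer boundary:
Apply Gauss's area formula: 2A = Σ (x_i·y_{i+1} − x_{i+1}·y_i), indices taken mod 5.
Σ = (77) + (-9) + (-6) + (22) + (7) = 91
Area = |Σ|/2 = 45.5.
Hole:
Apply the shoelace (surveyor's) formula: 2A = Σ (x_i·y_{i+1} − x_{i+1}·y_i), indices taken mod 3.
Σ = (9) + (-2) + (-2) = 5
Area = |Σ|/2 = 2.5.
Net area = 45.5 − 2.5 = 43.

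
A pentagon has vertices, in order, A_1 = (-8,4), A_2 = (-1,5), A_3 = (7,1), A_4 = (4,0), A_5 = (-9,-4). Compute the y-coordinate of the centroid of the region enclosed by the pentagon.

Apply the surveyor's formula. First the cross-terms c_i = x_i·y_{i+1} − x_{i+1}·y_i:
  -36, -36, -4, -16, -68  ⇒  2A = -160, A = -80.
Then Σ (y_i + y_{i+1})·c_i = -480, so ȳ = -480 / (6·(-80)) = 1.

1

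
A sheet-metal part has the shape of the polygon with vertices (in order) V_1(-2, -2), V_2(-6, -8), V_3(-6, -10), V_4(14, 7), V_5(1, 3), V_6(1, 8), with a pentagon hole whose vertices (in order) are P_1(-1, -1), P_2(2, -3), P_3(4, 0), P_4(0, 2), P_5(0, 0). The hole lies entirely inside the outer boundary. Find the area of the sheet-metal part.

71.5

Outer boundary:
Cross-terms: 4, 12, 98, 35, 5, 14  ⇒  Σ = 168
Area = |Σ|/2 = 84.
Hole:
Apply the surveyor's formula: 2A = Σ (x_i·y_{i+1} − x_{i+1}·y_i), indices taken mod 5.
Σ = (5) + (12) + (8) + (0) + (0) = 25
Area = |Σ|/2 = 12.5.
Net area = 84 − 12.5 = 71.5.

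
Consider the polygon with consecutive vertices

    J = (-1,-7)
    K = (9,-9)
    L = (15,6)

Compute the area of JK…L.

81

Apply the shoelace formula: 2A = Σ (x_i·y_{i+1} − x_{i+1}·y_i), indices taken mod 3.
J→K: (-1)(-9) − (9)(-7) = 72
K→L: (9)(6) − (15)(-9) = 189
L→J: (15)(-7) − (-1)(6) = -99
Σ = 162
Area = |Σ|/2 = 81.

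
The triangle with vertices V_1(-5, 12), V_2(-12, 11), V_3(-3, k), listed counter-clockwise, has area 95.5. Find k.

Write out the shoelace sum; only the two edges meeting at V_3 involve k:
2·Area = [((-12)·k − (-3)·11) + ((-3)·12 − (-5)·k)] + 89
       = -7·k + 86 = 191
⇒ k = -15.

-15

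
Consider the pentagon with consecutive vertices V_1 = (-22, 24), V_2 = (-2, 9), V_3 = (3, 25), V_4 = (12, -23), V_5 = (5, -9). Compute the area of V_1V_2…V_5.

333.5

Apply Gauss's area formula: 2A = Σ (x_i·y_{i+1} − x_{i+1}·y_i), indices taken mod 5.
Σ = (-150) + (-77) + (-369) + (7) + (-78) = -667
Area = |Σ|/2 = 333.5.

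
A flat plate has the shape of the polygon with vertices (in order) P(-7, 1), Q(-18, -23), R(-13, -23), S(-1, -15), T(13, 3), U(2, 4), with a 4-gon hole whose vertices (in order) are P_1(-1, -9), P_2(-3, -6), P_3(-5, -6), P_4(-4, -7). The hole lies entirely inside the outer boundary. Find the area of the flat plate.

Outer boundary:
Apply Gauss's area formula: 2A = Σ (x_i·y_{i+1} − x_{i+1}·y_i), indices taken mod 6.
P→Q: (-7)(-23) − (-18)(1) = 179
Q→R: (-18)(-23) − (-13)(-23) = 115
R→S: (-13)(-15) − (-1)(-23) = 172
S→T: (-1)(3) − (13)(-15) = 192
T→U: (13)(4) − (2)(3) = 46
U→P: (2)(1) − (-7)(4) = 30
Σ = 734
Area = |Σ|/2 = 367.
Hole:
Apply the surveyor's formula: 2A = Σ (x_i·y_{i+1} − x_{i+1}·y_i), indices taken mod 4.
Cross-terms: -21, -12, 11, 29  ⇒  Σ = 7
Area = |Σ|/2 = 3.5.
Net area = 367 − 3.5 = 363.5.

363.5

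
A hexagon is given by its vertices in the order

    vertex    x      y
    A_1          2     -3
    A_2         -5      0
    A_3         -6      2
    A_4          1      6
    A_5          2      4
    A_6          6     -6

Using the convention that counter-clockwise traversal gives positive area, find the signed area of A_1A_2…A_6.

-56.5

A_1→A_2: (2)(0) − (-5)(-3) = -15
A_2→A_3: (-5)(2) − (-6)(0) = -10
A_3→A_4: (-6)(6) − (1)(2) = -38
A_4→A_5: (1)(4) − (2)(6) = -8
A_5→A_6: (2)(-6) − (6)(4) = -36
A_6→A_1: (6)(-3) − (2)(-6) = -6
Σ = -113
Signed area = Σ/2 = -56.5 (negative ⇒ clockwise traversal).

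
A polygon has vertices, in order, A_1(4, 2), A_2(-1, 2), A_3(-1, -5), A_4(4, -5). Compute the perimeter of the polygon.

24

|A_1A_2| = √((-5)² + (0)²) = √25 = 5
|A_2A_3| = √((0)² + (-7)²) = √49 = 7
|A_3A_4| = √((5)² + (0)²) = √25 = 5
|A_4A_1| = √((0)² + (7)²) = √49 = 7
Perimeter = 5 + 7 + 5 + 7 = 24.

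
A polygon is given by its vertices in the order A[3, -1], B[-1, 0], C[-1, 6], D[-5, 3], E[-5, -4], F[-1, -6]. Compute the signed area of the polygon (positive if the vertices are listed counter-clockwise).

Σ = (-1) + (-6) + (27) + (35) + (26) + (19) = 100
Signed area = Σ/2 = 50 (positive ⇒ counter-clockwise traversal).

50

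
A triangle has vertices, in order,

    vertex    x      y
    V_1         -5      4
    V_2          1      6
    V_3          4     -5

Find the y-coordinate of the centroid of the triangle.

5/3

Apply the shoelace (surveyor's) formula. First the cross-terms c_i = x_i·y_{i+1} − x_{i+1}·y_i:
  -34, -29, -9  ⇒  2A = -72, A = -36.
Then Σ (y_i + y_{i+1})·c_i = -360, so ȳ = -360 / (6·(-36)) = 5/3.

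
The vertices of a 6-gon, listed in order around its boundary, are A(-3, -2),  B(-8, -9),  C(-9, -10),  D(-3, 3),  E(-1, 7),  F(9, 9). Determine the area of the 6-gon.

64

Apply the surveyor's formula: 2A = Σ (x_i·y_{i+1} − x_{i+1}·y_i), indices taken mod 6.
Σ = (11) + (-1) + (-57) + (-18) + (-72) + (9) = -128
Area = |Σ|/2 = 64.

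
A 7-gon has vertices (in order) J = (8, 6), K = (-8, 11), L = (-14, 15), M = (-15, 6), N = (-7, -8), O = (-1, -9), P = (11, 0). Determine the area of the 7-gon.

346.5

Apply the shoelace formula: 2A = Σ (x_i·y_{i+1} − x_{i+1}·y_i), indices taken mod 7.
Cross-terms: 136, 34, 141, 162, 55, 99, 66  ⇒  Σ = 693
Area = |Σ|/2 = 346.5.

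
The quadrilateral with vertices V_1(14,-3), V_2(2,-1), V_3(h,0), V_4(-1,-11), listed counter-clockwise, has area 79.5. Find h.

-1

The doubled signed area Σ (x_i y_{i+1} − x_{i+1} y_i) is linear in h.
With h=0 it equals 149; the coefficient of h is -10 (from the two edges through V_3).
So -10·h + 149 = 2·79.5 = 159 ⇒ h = -1.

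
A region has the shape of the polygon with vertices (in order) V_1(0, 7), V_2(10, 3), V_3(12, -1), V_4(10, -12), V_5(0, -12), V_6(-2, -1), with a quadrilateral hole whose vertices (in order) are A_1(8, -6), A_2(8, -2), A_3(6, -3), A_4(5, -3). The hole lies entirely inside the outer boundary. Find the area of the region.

Outer boundary:
Apply the shoelace formula: 2A = Σ (x_i·y_{i+1} − x_{i+1}·y_i), indices taken mod 6.
Σ = (-70) + (-46) + (-134) + (-120) + (-24) + (-14) = -408
Area = |Σ|/2 = 204.
Hole:
Σ = (32) + (-12) + (-3) + (-6) = 11
Area = |Σ|/2 = 5.5.
Net area = 204 − 5.5 = 198.5.

198.5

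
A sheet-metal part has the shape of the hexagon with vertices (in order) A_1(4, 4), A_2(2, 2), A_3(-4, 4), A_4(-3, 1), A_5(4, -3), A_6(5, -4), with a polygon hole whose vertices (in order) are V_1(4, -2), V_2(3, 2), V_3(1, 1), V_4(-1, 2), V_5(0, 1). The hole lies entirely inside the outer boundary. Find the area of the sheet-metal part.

25.5

Outer boundary:
Apply Gauss's area formula: 2A = Σ (x_i·y_{i+1} − x_{i+1}·y_i), indices taken mod 6.
Cross-terms: 0, 16, 8, 5, -1, 36  ⇒  Σ = 64
Area = |Σ|/2 = 32.
Hole:
Apply the shoelace formula: 2A = Σ (x_i·y_{i+1} − x_{i+1}·y_i), indices taken mod 5.
Σ = (14) + (1) + (3) + (-1) + (-4) = 13
Area = |Σ|/2 = 6.5.
Net area = 32 − 6.5 = 25.5.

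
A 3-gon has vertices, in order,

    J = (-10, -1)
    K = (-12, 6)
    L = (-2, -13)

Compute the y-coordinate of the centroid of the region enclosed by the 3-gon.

Apply the surveyor's formula. First the cross-terms c_i = x_i·y_{i+1} − x_{i+1}·y_i:
  -72, 168, -128  ⇒  2A = -32, A = -16.
Then Σ (y_i + y_{i+1})·c_i = 256, so ȳ = 256 / (6·(-16)) = -8/3.

-8/3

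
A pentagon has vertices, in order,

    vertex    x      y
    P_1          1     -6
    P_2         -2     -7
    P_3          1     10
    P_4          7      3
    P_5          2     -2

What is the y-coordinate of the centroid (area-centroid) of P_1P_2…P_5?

67/43

Apply the shoelace formula. First the cross-terms c_i = x_i·y_{i+1} − x_{i+1}·y_i:
  -19, -13, -67, -20, -10  ⇒  2A = -129, A = -64.5.
Then Σ (y_i + y_{i+1})·c_i = -603, so ȳ = -603 / (6·(-64.5)) = 67/43.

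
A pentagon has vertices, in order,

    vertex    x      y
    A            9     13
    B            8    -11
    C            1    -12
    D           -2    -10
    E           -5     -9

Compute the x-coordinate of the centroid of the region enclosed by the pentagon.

Apply the shoelace formula. First the cross-terms c_i = x_i·y_{i+1} − x_{i+1}·y_i:
  -203, -85, -34, -32, 16  ⇒  2A = -338, A = -169.
Then Σ (x_i + x_{i+1})·c_i = -3894, so x̄ = -3894 / (6·(-169)) = 649/169.

649/169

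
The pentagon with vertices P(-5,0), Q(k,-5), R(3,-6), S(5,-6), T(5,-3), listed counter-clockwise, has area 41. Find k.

Write out the shoelace sum; only the two edges meeting at Q involve k:
2·Area = [((-5)·(-5) − k·0) + (k·(-6) − 3·(-5))] + 12
       = -6·k + 52 = 82
⇒ k = -5.

-5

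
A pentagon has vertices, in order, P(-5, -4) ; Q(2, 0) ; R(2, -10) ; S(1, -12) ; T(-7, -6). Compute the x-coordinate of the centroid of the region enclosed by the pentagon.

Apply the shoelace (surveyor's) formula. First the cross-terms c_i = x_i·y_{i+1} − x_{i+1}·y_i:
  8, -20, -14, -90, -2  ⇒  2A = -118, A = -59.
Then Σ (x_i + x_{i+1})·c_i = 418, so x̄ = 418 / (6·(-59)) = -209/177.

-209/177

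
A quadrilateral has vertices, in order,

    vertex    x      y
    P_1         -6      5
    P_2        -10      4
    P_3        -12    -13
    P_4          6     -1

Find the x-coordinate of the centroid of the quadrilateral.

-812/159

Apply the shoelace formula. First the cross-terms c_i = x_i·y_{i+1} − x_{i+1}·y_i:
  26, 178, 90, 24  ⇒  2A = 318, A = 159.
Then Σ (x_i + x_{i+1})·c_i = -4872, so x̄ = -4872 / (6·159) = -812/159.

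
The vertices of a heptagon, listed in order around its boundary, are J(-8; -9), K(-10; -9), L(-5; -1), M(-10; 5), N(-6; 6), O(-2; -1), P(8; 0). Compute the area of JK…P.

Σ = (-18) + (-35) + (-35) + (-30) + (18) + (8) + (-72) = -164
Area = |Σ|/2 = 82.

82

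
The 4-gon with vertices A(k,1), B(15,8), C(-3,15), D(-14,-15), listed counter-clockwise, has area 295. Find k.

The doubled signed area Σ (x_i y_{i+1} − x_{i+1} y_i) is linear in k.
With k=0 it equals 475; the coefficient of k is 23 (from the two edges through A).
So 23·k + 475 = 2·295 = 590 ⇒ k = 5.

5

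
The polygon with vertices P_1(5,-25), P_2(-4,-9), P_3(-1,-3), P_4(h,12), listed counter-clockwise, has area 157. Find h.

The doubled signed area Σ (x_i y_{i+1} − x_{i+1} y_i) is linear in h.
With h=0 it equals -214; the coefficient of h is -22 (from the two edges through P_4).
So -22·h + -214 = 2·157 = 314 ⇒ h = -24.

-24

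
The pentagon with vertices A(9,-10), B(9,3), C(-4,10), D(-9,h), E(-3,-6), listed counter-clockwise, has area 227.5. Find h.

The doubled signed area Σ (x_i y_{i+1} − x_{i+1} y_i) is linear in h.
With h=0 it equals 447; the coefficient of h is -1 (from the two edges through D).
So -1·h + 447 = 2·227.5 = 455 ⇒ h = -8.

-8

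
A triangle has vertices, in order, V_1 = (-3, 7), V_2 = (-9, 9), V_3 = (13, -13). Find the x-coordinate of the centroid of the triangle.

1/3

Apply Gauss's area formula. First the cross-terms c_i = x_i·y_{i+1} − x_{i+1}·y_i:
  36, 0, 52  ⇒  2A = 88, A = 44.
Then Σ (x_i + x_{i+1})·c_i = 88, so x̄ = 88 / (6·44) = 1/3.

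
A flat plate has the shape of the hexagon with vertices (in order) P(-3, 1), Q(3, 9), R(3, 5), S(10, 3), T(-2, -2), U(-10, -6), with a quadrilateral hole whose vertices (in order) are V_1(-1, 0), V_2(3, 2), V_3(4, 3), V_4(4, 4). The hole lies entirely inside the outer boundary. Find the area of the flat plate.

63

Outer boundary:
Apply the surveyor's formula: 2A = Σ (x_i·y_{i+1} − x_{i+1}·y_i), indices taken mod 6.
Cross-terms: -30, -12, -41, -14, -8, -28  ⇒  Σ = -133
Area = |Σ|/2 = 66.5.
Hole:
Apply the surveyor's formula: 2A = Σ (x_i·y_{i+1} − x_{i+1}·y_i), indices taken mod 4.
V_1→V_2: (-1)(2) − (3)(0) = -2
V_2→V_3: (3)(3) − (4)(2) = 1
V_3→V_4: (4)(4) − (4)(3) = 4
V_4→V_1: (4)(0) − (-1)(4) = 4
Σ = 7
Area = |Σ|/2 = 3.5.
Net area = 66.5 − 3.5 = 63.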